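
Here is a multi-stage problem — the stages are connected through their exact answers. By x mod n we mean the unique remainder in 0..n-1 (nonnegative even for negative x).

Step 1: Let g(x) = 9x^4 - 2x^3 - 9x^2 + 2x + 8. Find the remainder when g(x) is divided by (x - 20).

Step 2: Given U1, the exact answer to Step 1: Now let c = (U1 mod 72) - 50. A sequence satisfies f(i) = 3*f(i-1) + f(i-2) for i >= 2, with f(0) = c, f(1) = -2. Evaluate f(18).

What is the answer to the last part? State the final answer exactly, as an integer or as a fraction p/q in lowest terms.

-4518618282

Step 1: remainder = value at the root: 9*(20)^4 - 2*(20)^3 - 9*(20)^2 + 2*(20)^1 + 8 = (1440000) + (-16000) + (-3600) + (40) + (8) = 1420448; answer 1420448
Step 2: U1 = 1420448; c = -18; f(2) = 3*(-2) + 1*(-18) = -24; iterating: f(2)=-24, f(3)=-74, f(4)=-246, f(5)=-812, f(6)=-2682, f(7)=-8858, f(8)=-29256, f(9)=-96626, f(10)=-319134, f(11)=-1054028, f(12)=-3481218, f(13)=-11497682, f(14)=-37974264, f(15)=-125420474, f(16)=-414235686, f(17)=-1368127532, f(18)=-4518618282; answer -4518618282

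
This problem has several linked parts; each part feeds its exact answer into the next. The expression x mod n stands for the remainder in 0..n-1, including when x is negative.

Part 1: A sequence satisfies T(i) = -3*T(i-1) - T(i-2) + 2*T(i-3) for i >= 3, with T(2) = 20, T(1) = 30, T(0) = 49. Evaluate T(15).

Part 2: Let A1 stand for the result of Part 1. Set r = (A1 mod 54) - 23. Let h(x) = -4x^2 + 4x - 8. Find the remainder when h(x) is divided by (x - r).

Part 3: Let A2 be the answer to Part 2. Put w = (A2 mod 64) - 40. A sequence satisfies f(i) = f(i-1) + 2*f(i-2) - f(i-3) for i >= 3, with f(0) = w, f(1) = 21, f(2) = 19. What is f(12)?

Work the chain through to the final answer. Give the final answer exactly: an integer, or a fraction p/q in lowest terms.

13795

Part 1: T(3) = -3*(20) - 1*(30) + 2*(49) = 8; iterating: T(3)=8, T(4)=16, T(5)=-16, T(6)=48, T(7)=-96, T(8)=208, T(9)=-432, T(10)=896, T(11)=-1840, T(12)=3760, T(13)=-7648, T(14)=15504, T(15)=-31344; answer -31344
Part 2: A1 = -31344; r = 7; remainder = value at the root: -4*(7)^2 + 4*(7)^1 - 8 = (-196) + (28) + (-8) = -176; answer -176
Part 3: A2 = -176; w = -24; f(3) = 1*(19) + 2*(21) - 1*(-24) = 85; iterating: f(3)=85, f(4)=102, f(5)=253, f(6)=372, f(7)=776, f(8)=1267, f(9)=2447, f(10)=4205, f(11)=7832, f(12)=13795; answer 13795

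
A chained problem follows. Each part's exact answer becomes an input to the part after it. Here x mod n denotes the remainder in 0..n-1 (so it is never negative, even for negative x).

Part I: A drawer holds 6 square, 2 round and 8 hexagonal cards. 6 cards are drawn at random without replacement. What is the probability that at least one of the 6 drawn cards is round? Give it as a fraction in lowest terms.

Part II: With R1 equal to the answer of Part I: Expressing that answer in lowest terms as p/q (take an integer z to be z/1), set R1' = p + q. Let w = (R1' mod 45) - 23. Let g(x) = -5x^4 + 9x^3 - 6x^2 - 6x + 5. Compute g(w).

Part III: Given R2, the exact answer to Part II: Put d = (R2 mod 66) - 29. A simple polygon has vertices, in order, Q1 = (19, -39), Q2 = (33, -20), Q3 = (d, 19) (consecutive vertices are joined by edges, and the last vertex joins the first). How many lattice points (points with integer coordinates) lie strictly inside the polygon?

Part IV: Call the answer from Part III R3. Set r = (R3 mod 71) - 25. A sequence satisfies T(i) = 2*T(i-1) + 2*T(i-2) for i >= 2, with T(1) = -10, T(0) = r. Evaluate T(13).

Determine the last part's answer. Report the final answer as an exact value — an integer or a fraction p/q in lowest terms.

Part I: total draws C(16,6) = 8008; complement C(14,6) = 3003; favorable 8008 - 3003 = 5005; P = 5/8; answer 5/8
Part II: R1 = 5/8; threaded value p + q = 13; w = -10; -5*(-10)^4 + 9*(-10)^3 - 6*(-10)^2 - 6*(-10)^1 + 5 = (-50000) + (-9000) + (-600) + (60) + (5) = -59535; answer -59535
Part III: R2 = -59535; d = 34; cross terms: (19*-20 - 33*-39)=907, (33*19 - 34*-20)=1307, (34*-39 - 19*19)=-1687; twice the area = |527| = 527; area = 527/2; boundary points = 1 + 1 + 1 = 3; strictly interior points = area - boundary/2 + 1 = 263; answer 263
Part IV: R3 = 263; r = 25; T(2) = 2*(-10) + 2*(25) = 30; iterating: T(2)=30, T(3)=40, T(4)=140, T(5)=360, T(6)=1000, T(7)=2720, T(8)=7440, T(9)=20320, T(10)=55520, T(11)=151680, T(12)=414400, T(13)=1132160; answer 1132160

1132160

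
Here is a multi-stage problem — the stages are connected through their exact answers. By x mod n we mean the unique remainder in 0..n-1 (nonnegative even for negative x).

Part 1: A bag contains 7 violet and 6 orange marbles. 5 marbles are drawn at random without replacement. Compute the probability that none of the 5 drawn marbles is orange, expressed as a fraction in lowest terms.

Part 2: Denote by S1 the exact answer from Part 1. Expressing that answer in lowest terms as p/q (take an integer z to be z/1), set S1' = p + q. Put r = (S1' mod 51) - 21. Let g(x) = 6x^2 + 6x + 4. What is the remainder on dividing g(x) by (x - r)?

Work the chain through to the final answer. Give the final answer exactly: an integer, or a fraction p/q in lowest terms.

340

Part 1: total draws C(13,5) = 1287; favorable C(7,5) = 21; P = 7/429; answer 7/429
Part 2: S1 = 7/429; threaded value p + q = 436; r = 7; remainder = value at the root: 6*(7)^2 + 6*(7)^1 + 4 = (294) + (42) + (4) = 340; answer 340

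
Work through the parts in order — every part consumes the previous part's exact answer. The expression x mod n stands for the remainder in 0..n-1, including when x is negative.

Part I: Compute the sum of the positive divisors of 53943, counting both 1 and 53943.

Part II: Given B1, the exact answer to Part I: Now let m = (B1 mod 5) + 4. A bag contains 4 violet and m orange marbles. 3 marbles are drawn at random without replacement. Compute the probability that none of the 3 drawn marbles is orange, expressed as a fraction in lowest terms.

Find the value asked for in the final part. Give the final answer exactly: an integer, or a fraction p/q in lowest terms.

Part I: 53943 = 3 * 17981; sigma = (1 + 3) * (1 + 17981) = 4 * 17982 = 71928; answer 71928
Part II: B1 = 71928; m = 7; total draws C(11,3) = 165; favorable C(4,3) = 4; P = 4/165; answer 4/165

4/165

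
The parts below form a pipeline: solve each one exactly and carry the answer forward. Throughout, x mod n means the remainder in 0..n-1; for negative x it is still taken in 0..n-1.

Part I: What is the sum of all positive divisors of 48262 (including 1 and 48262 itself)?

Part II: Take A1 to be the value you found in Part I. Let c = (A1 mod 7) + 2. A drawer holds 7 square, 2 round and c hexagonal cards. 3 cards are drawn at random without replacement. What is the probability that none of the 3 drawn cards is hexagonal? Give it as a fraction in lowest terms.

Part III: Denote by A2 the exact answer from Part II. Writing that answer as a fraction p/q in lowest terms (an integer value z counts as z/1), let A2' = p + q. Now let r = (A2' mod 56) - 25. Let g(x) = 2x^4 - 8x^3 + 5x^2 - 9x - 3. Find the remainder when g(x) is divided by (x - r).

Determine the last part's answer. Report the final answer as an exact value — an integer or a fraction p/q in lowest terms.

Part I: 48262 = 2 * 59 * 409; sigma = (1 + 2) * (1 + 59) * (1 + 409) = 3 * 60 * 410 = 73800; answer 73800
Part II: A1 = 73800; c = 8; total draws C(17,3) = 680; favorable C(9,3) = 84; P = 21/170; answer 21/170
Part III: A2 = 21/170; threaded value p + q = 191; r = -2; remainder = value at the root: 2*(-2)^4 - 8*(-2)^3 + 5*(-2)^2 - 9*(-2)^1 - 3 = (32) + (64) + (20) + (18) + (-3) = 131; answer 131

131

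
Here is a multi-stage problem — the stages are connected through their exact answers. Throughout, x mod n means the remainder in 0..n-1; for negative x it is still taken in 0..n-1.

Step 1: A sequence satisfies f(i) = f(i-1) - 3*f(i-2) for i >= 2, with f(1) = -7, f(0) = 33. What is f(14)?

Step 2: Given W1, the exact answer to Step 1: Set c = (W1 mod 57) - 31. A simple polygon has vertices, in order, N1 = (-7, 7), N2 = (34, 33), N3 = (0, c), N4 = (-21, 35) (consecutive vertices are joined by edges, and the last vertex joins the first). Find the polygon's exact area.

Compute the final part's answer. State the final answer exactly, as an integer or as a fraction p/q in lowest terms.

337

Step 1: f(2) = 1*(-7) - 3*(33) = -106; iterating: f(2)=-106, f(3)=-85, f(4)=233, f(5)=488, f(6)=-211, f(7)=-1675, f(8)=-1042, f(9)=3983, f(10)=7109, f(11)=-4840, f(12)=-26167, f(13)=-11647, f(14)=66854; answer 66854
Step 2: W1 = 66854; c = 19; cross terms: (-7*33 - 34*7)=-469, (34*19 - 0*33)=646, (0*35 - -21*19)=399, (-21*7 - -7*35)=98; twice the area = |674| = 674; area = 337; answer 337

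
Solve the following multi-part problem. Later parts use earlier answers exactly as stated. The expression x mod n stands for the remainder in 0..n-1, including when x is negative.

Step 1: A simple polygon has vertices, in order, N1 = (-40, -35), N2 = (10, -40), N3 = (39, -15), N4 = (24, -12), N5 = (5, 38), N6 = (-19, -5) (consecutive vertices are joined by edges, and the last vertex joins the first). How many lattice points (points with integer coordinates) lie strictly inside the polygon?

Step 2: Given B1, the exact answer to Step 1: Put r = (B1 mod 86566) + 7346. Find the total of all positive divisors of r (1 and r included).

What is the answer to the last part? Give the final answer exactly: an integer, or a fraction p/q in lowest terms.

Step 1: cross terms: (-40*-40 - 10*-35)=1950, (10*-15 - 39*-40)=1410, (39*-12 - 24*-15)=-108, (24*38 - 5*-12)=972, (5*-5 - -19*38)=697, (-19*-35 - -40*-5)=465; twice the area = |5386| = 5386; area = 2693; boundary points = 5 + 1 + 3 + 1 + 1 + 3 = 14; strictly interior points = area - boundary/2 + 1 = 2687; answer 2687
Step 2: B1 = 2687; r = 10033; 10033 = 79 * 127; sigma = (1 + 79) * (1 + 127) = 80 * 128 = 10240; answer 10240

10240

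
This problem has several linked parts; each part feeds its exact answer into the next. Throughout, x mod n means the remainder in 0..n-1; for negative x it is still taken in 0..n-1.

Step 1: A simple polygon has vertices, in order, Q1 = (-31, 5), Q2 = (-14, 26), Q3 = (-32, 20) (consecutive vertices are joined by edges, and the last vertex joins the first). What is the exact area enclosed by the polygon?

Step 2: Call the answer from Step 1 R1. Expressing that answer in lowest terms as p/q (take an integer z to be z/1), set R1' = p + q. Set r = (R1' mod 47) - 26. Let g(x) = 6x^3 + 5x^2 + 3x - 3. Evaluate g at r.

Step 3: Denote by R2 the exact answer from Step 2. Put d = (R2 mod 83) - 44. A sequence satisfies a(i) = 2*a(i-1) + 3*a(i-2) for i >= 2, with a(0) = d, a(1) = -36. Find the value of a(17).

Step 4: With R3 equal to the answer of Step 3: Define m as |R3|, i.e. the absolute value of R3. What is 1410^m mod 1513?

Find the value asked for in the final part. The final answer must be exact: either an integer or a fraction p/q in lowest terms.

1497

Step 1: cross terms: (-31*26 - -14*5)=-736, (-14*20 - -32*26)=552, (-32*5 - -31*20)=460; twice the area = |276| = 276; area = 138; answer 138
Step 2: R1 = 138; threaded value p + q = 139; r = 19; 6*(19)^3 + 5*(19)^2 + 3*(19)^1 - 3 = (41154) + (1805) + (57) + (-3) = 43013; answer 43013
Step 3: R2 = 43013; d = -25; a(2) = 2*(-36) + 3*(-25) = -147; iterating: a(2)=-147, a(3)=-402, a(4)=-1245, a(5)=-3696, a(6)=-11127, a(7)=-33342, a(8)=-100065, a(9)=-300156, a(10)=-900507, a(11)=-2701482, a(12)=-8104485, a(13)=-24313416, a(14)=-72940287, a(15)=-218820822, a(16)=-656462505, a(17)=-1969387476; answer -1969387476
Step 4: R3 = -1969387476; m = 1969387476; squarings mod 1513: 1410^1=1410, 1410^2=18, 1410^4=324, 1410^8=579, 1410^16=868, 1410^32=1463, 1410^64=987, 1410^128=1310, 1410^256=358, 1410^512=1072, 1410^1024=817, 1410^2048=256, 1410^4096=477, 1410^8192=579, 1410^16384=868, 1410^32768=1463, 1410^65536=987, 1410^131072=1310, 1410^262144=358, 1410^524288=1072, 1410^1048576=817, 1410^2097152=256, 1410^4194304=477, 1410^8388608=579, 1410^16777216=868, 1410^33554432=1463, 1410^67108864=987, 1410^134217728=1310, 1410^268435456=358, 1410^536870912=1072, 1410^1073741824=817; 1410^1969387476 = 1410^4 * 1410^16 * 1410^64 * 1410^128 * 1410^256 * 1410^512 * 1410^1024 * 1410^4096 * 1410^8192 * 1410^16384 * 1410^131072 * 1410^2097152 * 1410^4194304 * 1410^16777216 * 1410^67108864 * 1410^268435456 * 1410^536870912 * 1410^1073741824 = 1497 (mod 1513); answer 1497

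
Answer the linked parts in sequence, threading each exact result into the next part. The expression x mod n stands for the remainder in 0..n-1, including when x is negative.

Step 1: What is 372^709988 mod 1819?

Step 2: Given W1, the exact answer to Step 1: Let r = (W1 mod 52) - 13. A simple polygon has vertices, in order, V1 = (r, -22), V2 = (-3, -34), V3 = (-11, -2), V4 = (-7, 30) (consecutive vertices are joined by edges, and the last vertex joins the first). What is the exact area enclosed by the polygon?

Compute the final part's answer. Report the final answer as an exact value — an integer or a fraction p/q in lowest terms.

Step 1: squarings mod 1819: 372^1=372, 372^2=140, 372^4=1410, 372^8=1752, 372^16=851, 372^32=239, 372^64=732, 372^128=1038, 372^256=596, 372^512=511, 372^1024=1004, 372^2048=290, 372^4096=426, 372^8192=1395, 372^16384=1514, 372^32768=256, 372^65536=52, 372^131072=885, 372^262144=1055, 372^524288=1616; 372^709988 = 372^4 * 372^32 * 372^64 * 372^256 * 372^1024 * 372^4096 * 372^16384 * 372^32768 * 372^131072 * 372^524288 = 322 (mod 1819); answer 322
Step 2: W1 = 322; r = -3; cross terms: (-3*-34 - -3*-22)=36, (-3*-2 - -11*-34)=-368, (-11*30 - -7*-2)=-344, (-7*-22 - -3*30)=244; twice the area = |-432| = 432; area = 216; answer 216

216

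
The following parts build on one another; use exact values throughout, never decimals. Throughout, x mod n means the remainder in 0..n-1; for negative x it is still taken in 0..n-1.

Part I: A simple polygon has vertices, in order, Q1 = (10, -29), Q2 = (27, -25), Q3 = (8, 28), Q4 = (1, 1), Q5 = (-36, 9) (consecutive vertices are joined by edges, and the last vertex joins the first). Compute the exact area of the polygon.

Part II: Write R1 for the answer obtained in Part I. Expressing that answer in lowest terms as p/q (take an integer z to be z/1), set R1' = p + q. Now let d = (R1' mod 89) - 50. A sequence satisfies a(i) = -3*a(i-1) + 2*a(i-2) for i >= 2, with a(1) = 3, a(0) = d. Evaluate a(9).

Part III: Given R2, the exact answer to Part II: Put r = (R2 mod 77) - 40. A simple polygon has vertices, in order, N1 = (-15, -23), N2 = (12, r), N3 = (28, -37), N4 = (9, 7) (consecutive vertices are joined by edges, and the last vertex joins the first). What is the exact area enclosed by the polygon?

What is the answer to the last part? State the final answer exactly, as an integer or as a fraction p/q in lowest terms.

Part I: cross terms: (10*-25 - 27*-29)=533, (27*28 - 8*-25)=956, (8*1 - 1*28)=-20, (1*9 - -36*1)=45, (-36*-29 - 10*9)=954; twice the area = |2468| = 2468; area = 1234; answer 1234
Part II: R1 = 1234; threaded value p + q = 1235; d = 28; a(2) = -3*(3) + 2*(28) = 47; iterating: a(2)=47, a(3)=-135, a(4)=499, a(5)=-1767, a(6)=6299, a(7)=-22431, a(8)=79891, a(9)=-284535; answer -284535
Part III: R2 = -284535; r = 17; cross terms: (-15*17 - 12*-23)=21, (12*-37 - 28*17)=-920, (28*7 - 9*-37)=529, (9*-23 - -15*7)=-102; twice the area = |-472| = 472; area = 236; answer 236

236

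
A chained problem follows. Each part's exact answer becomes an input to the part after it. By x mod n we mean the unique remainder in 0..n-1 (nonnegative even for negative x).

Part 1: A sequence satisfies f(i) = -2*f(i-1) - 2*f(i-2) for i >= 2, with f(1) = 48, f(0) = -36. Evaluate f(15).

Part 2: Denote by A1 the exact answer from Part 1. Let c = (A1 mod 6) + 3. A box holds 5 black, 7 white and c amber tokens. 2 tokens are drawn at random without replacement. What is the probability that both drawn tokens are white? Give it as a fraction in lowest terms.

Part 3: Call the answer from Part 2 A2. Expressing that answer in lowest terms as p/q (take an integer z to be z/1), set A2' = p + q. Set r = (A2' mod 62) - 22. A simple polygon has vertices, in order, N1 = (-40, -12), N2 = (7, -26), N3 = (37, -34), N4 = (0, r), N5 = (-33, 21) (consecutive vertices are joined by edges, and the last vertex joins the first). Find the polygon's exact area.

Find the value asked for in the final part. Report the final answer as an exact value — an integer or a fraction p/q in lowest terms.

Part 1: f(2) = -2*(48) - 2*(-36) = -24; iterating: f(2)=-24, f(3)=-48, f(4)=144, f(5)=-192, f(6)=96, f(7)=192, f(8)=-576, f(9)=768, f(10)=-384, f(11)=-768, f(12)=2304, f(13)=-3072, f(14)=1536, f(15)=3072; answer 3072
Part 2: A1 = 3072; c = 3; total draws C(15,2) = 105; favorable C(7,2) = 21; P = 1/5; answer 1/5
Part 3: A2 = 1/5; threaded value p + q = 6; r = -16; cross terms: (-40*-26 - 7*-12)=1124, (7*-34 - 37*-26)=724, (37*-16 - 0*-34)=-592, (0*21 - -33*-16)=-528, (-33*-12 - -40*21)=1236; twice the area = |1964| = 1964; area = 982; answer 982

982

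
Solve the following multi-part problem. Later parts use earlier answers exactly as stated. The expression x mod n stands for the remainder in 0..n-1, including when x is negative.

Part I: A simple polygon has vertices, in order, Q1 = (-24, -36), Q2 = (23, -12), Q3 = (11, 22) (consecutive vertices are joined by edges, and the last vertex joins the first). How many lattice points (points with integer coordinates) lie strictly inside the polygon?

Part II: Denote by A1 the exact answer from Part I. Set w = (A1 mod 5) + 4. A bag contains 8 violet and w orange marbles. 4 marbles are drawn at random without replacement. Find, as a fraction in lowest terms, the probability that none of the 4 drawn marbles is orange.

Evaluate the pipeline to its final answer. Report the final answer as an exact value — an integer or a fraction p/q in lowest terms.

Part I: cross terms: (-24*-12 - 23*-36)=1116, (23*22 - 11*-12)=638, (11*-36 - -24*22)=132; twice the area = |1886| = 1886; area = 943; boundary points = 1 + 2 + 1 = 4; strictly interior points = area - boundary/2 + 1 = 942; answer 942
Part II: A1 = 942; w = 6; total draws C(14,4) = 1001; favorable C(8,4) = 70; P = 10/143; answer 10/143

10/143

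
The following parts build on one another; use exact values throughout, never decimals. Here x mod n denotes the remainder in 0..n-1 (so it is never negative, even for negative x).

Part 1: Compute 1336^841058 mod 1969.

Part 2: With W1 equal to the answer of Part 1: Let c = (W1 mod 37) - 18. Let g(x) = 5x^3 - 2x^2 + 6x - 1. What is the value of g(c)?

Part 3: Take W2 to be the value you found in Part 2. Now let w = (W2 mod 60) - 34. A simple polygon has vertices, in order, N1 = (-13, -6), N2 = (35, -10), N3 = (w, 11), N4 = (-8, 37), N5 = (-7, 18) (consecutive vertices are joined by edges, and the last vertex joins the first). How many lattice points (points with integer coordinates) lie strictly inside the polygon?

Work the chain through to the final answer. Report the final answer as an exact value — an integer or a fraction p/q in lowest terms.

Part 1: squarings mod 1969: 1336^1=1336, 1336^2=982, 1336^4=1483, 1336^8=1885, 1336^16=1149, 1336^32=971, 1336^64=1659, 1336^128=1588, 1336^256=1424, 1336^512=1675, 1336^1024=1769, 1336^2048=620, 1336^4096=445, 1336^8192=1125, 1336^16384=1527, 1336^32768=433, 1336^65536=434, 1336^131072=1301, 1336^262144=1230, 1336^524288=708; 1336^841058 = 1336^2 * 1336^32 * 1336^64 * 1336^256 * 1336^1024 * 1336^4096 * 1336^16384 * 1336^32768 * 1336^262144 * 1336^524288 = 1885 (mod 1969); answer 1885
Part 2: W1 = 1885; c = 17; 5*(17)^3 - 2*(17)^2 + 6*(17)^1 - 1 = (24565) + (-578) + (102) + (-1) = 24088; answer 24088
Part 3: W2 = 24088; w = -6; cross terms: (-13*-10 - 35*-6)=340, (35*11 - -6*-10)=325, (-6*37 - -8*11)=-134, (-8*18 - -7*37)=115, (-7*-6 - -13*18)=276; twice the area = |922| = 922; area = 461; boundary points = 4 + 1 + 2 + 1 + 6 = 14; strictly interior points = area - boundary/2 + 1 = 455; answer 455

455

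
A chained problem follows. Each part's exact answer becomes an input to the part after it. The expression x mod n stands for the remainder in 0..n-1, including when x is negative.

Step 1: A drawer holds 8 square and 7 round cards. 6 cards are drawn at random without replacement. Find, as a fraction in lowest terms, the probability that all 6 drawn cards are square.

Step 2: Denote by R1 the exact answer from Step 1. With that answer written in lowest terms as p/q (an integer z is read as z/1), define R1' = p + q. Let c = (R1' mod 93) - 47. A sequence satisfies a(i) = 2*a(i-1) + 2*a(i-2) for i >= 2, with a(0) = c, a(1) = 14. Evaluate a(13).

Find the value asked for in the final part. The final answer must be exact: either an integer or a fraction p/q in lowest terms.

4006016

Step 1: total draws C(15,6) = 5005; favorable C(8,6) = 28; P = 4/715; answer 4/715
Step 2: R1 = 4/715; threaded value p + q = 719; c = 21; a(2) = 2*(14) + 2*(21) = 70; iterating: a(2)=70, a(3)=168, a(4)=476, a(5)=1288, a(6)=3528, a(7)=9632, a(8)=26320, a(9)=71904, a(10)=196448, a(11)=536704, a(12)=1466304, a(13)=4006016; answer 4006016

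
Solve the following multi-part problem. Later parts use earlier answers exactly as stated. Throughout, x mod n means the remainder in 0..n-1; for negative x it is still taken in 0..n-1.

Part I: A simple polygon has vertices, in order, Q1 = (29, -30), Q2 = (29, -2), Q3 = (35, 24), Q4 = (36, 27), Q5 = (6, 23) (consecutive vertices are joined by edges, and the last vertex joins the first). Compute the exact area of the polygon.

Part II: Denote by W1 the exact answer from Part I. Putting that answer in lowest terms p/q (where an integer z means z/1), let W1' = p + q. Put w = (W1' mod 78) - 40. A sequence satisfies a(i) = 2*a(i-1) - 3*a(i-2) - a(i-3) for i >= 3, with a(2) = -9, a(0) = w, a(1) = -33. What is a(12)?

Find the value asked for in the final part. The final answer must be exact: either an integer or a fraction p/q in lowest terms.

10906

Part I: cross terms: (29*-2 - 29*-30)=812, (29*24 - 35*-2)=766, (35*27 - 36*24)=81, (36*23 - 6*27)=666, (6*-30 - 29*23)=-847; twice the area = |1478| = 1478; area = 739; answer 739
Part II: W1 = 739; threaded value p + q = 740; w = -2; a(3) = 2*(-9) - 3*(-33) - 1*(-2) = 83; iterating: a(3)=83, a(4)=226, a(5)=212, a(6)=-337, a(7)=-1536, a(8)=-2273, a(9)=399, a(10)=9153, a(11)=19382, a(12)=10906; answer 10906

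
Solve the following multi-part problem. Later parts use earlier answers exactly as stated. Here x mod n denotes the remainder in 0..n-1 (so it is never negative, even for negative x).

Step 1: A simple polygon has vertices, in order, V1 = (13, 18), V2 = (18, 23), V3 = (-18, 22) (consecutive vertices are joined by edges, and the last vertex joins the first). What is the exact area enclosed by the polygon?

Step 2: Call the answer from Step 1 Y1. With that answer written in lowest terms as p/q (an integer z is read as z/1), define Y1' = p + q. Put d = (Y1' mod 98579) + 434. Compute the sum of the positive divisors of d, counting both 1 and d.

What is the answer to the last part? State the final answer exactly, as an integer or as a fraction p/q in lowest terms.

Step 1: cross terms: (13*23 - 18*18)=-25, (18*22 - -18*23)=810, (-18*18 - 13*22)=-610; twice the area = |175| = 175; area = 175/2; answer 175/2
Step 2: Y1 = 175/2; threaded value p + q = 177; d = 611; 611 = 13 * 47; sigma = (1 + 13) * (1 + 47) = 14 * 48 = 672; answer 672

672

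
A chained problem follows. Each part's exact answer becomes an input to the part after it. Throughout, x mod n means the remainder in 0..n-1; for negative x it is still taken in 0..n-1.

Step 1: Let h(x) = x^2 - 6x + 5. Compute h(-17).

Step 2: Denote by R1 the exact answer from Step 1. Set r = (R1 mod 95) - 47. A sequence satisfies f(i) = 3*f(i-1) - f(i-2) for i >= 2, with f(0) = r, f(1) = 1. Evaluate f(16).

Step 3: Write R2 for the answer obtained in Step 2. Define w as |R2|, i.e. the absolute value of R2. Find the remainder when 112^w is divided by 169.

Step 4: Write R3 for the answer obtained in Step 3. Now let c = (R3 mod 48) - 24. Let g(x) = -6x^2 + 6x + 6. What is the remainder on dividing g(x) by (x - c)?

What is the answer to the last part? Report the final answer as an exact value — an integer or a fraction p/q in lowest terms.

Step 1: 1*(-17)^2 - 6*(-17)^1 + 5 = (289) + (102) + (5) = 396; answer 396
Step 2: R1 = 396; r = -31; f(2) = 3*(1) - 1*(-31) = 34; iterating: f(2)=34, f(3)=101, f(4)=269, f(5)=706, f(6)=1849, f(7)=4841, f(8)=12674, f(9)=33181, f(10)=86869, f(11)=227426, f(12)=595409, f(13)=1558801, f(14)=4080994, f(15)=10684181, f(16)=27971549; answer 27971549
Step 3: R2 = 27971549; w = 27971549; squarings mod 169: 112^1=112, 112^2=38, 112^4=92, 112^8=14, 112^16=27, 112^32=53, 112^64=105, 112^128=40, 112^256=79, 112^512=157, 112^1024=144, 112^2048=118, 112^4096=66, 112^8192=131, 112^16384=92, 112^32768=14, 112^65536=27, 112^131072=53, 112^262144=105, 112^524288=40, 112^1048576=79, 112^2097152=157, 112^4194304=144, 112^8388608=118, 112^16777216=66; 112^27971549 = 112^1 * 112^4 * 112^8 * 112^16 * 112^64 * 112^128 * 112^256 * 112^512 * 112^1024 * 112^2048 * 112^16384 * 112^32768 * 112^131072 * 112^524288 * 112^2097152 * 112^8388608 * 112^16777216 = 34 (mod 169); answer 34
Step 4: R3 = 34; c = 10; remainder = value at the root: -6*(10)^2 + 6*(10)^1 + 6 = (-600) + (60) + (6) = -534; answer -534

-534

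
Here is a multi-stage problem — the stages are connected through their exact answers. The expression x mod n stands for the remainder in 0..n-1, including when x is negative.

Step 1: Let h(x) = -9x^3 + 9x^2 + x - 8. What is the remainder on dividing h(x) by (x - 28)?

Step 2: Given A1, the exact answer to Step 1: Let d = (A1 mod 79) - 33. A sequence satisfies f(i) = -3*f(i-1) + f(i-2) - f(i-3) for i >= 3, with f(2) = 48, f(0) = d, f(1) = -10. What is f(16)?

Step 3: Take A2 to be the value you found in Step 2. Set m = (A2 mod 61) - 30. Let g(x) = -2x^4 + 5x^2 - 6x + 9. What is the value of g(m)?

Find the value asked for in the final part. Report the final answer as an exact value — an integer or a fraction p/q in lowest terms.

Step 1: remainder = value at the root: -9*(28)^3 + 9*(28)^2 + 1*(28)^1 - 8 = (-197568) + (7056) + (28) + (-8) = -190492; answer -190492
Step 2: A1 = -190492; d = 23; f(3) = -3*(48) + 1*(-10) - 1*(23) = -177; iterating: f(3)=-177, f(4)=589, f(5)=-1992, f(6)=6742, f(7)=-22807, f(8)=77155, f(9)=-261014, f(10)=883004, f(11)=-2987181, f(12)=10105561, f(13)=-34186868, f(14)=115653346, f(15)=-391252467, f(16)=1323597615; answer 1323597615
Step 3: A2 = 1323597615; m = 4; -2*(4)^4 + 5*(4)^2 - 6*(4)^1 + 9 = (-512) + (80) + (-24) + (9) = -447; answer -447

-447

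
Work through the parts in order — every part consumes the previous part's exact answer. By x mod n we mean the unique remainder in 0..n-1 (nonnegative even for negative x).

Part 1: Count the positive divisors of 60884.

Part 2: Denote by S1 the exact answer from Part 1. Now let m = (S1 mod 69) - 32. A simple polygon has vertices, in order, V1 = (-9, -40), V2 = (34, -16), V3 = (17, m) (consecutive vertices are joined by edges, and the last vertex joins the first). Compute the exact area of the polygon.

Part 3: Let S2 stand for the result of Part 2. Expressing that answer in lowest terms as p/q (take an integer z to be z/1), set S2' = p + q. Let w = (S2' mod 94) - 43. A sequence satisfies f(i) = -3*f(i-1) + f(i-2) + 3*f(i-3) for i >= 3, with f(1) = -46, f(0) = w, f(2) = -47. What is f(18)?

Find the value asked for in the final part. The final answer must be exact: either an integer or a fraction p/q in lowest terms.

-1404399287

Part 1: 60884 = 2^2 * 31 * 491; number of divisors = (2+1) * (1+1) * (1+1) = 12; answer 12
Part 2: S1 = 12; m = -20; cross terms: (-9*-16 - 34*-40)=1504, (34*-20 - 17*-16)=-408, (17*-40 - -9*-20)=-860; twice the area = |236| = 236; area = 118; answer 118
Part 3: S2 = 118; threaded value p + q = 119; w = -18; f(3) = -3*(-47) + 1*(-46) + 3*(-18) = 41; iterating: f(3)=41, f(4)=-308, f(5)=824, f(6)=-2657, f(7)=7871, f(8)=-23798, f(9)=71294, f(10)=-214067, f(11)=642101, f(12)=-1926488, f(13)=5779364, f(14)=-17338277, f(15)=52014731, f(16)=-156044378, f(17)=468133034, f(18)=-1404399287; answer -1404399287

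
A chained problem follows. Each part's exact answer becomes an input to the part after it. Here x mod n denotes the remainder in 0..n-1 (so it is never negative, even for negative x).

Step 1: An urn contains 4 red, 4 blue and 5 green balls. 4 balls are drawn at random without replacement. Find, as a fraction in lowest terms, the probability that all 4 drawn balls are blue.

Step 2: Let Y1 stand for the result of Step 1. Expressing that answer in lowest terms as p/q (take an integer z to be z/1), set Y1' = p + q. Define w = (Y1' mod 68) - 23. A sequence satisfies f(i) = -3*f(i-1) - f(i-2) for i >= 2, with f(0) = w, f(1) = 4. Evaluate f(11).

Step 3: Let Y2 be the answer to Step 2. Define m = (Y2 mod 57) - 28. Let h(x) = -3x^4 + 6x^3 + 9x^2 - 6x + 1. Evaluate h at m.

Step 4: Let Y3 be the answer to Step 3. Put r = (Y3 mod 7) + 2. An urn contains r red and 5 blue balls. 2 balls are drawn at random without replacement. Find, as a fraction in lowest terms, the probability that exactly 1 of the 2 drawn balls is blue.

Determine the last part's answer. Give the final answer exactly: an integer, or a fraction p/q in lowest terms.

6/11

Step 1: total draws C(13,4) = 715; favorable C(4,4) = 1; P = 1/715; answer 1/715
Step 2: Y1 = 1/715; threaded value p + q = 716; w = 13; f(2) = -3*(4) - 1*(13) = -25; iterating: f(2)=-25, f(3)=71, f(4)=-188, f(5)=493, f(6)=-1291, f(7)=3380, f(8)=-8849, f(9)=23167, f(10)=-60652, f(11)=158789; answer 158789
Step 3: Y2 = 158789; m = 16; -3*(16)^4 + 6*(16)^3 + 9*(16)^2 - 6*(16)^1 + 1 = (-196608) + (24576) + (2304) + (-96) + (1) = -169823; answer -169823
Step 4: Y3 = -169823; r = 6; total draws C(11,2) = 55; favorable C(5,1)*C(6,1) = 30; P = 6/11; answer 6/11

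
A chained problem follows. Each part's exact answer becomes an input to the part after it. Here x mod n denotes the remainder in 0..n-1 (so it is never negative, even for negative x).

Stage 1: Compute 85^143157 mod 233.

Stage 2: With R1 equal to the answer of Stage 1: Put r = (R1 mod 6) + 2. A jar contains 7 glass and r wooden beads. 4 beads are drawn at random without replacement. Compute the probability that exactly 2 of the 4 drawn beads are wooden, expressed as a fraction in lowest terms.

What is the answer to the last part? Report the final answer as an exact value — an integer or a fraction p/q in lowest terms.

14/33

Stage 1: squarings mod 233: 85^1=85, 85^2=2, 85^4=4, 85^8=16, 85^16=23, 85^32=63, 85^64=8, 85^128=64, 85^256=135, 85^512=51, 85^1024=38, 85^2048=46, 85^4096=19, 85^8192=128, 85^16384=74, 85^32768=117, 85^65536=175, 85^131072=102; 85^143157 = 85^1 * 85^4 * 85^16 * 85^32 * 85^256 * 85^512 * 85^1024 * 85^2048 * 85^8192 * 85^131072 = 81 (mod 233); answer 81
Stage 2: R1 = 81; r = 5; total draws C(12,4) = 495; favorable C(5,2)*C(7,2) = 210; P = 14/33; answer 14/33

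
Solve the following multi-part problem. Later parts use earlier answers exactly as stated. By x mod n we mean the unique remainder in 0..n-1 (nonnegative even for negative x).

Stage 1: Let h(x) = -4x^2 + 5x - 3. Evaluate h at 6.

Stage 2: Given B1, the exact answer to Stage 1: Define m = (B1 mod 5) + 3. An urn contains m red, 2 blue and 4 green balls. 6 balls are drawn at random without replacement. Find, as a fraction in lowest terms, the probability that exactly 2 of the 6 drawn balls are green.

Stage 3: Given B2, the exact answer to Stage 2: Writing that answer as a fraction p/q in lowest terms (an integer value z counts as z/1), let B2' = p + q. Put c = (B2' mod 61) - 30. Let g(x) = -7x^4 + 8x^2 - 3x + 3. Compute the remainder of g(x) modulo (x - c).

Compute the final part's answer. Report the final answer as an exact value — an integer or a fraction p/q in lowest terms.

Stage 1: -4*(6)^2 + 5*(6)^1 - 3 = (-144) + (30) + (-3) = -117; answer -117
Stage 2: B1 = -117; m = 6; total draws C(12,6) = 924; favorable C(4,2)*C(8,4) = 420; P = 5/11; answer 5/11
Stage 3: B2 = 5/11; threaded value p + q = 16; c = -14; remainder = value at the root: -7*(-14)^4 + 8*(-14)^2 - 3*(-14)^1 + 3 = (-268912) + (1568) + (42) + (3) = -267299; answer -267299

-267299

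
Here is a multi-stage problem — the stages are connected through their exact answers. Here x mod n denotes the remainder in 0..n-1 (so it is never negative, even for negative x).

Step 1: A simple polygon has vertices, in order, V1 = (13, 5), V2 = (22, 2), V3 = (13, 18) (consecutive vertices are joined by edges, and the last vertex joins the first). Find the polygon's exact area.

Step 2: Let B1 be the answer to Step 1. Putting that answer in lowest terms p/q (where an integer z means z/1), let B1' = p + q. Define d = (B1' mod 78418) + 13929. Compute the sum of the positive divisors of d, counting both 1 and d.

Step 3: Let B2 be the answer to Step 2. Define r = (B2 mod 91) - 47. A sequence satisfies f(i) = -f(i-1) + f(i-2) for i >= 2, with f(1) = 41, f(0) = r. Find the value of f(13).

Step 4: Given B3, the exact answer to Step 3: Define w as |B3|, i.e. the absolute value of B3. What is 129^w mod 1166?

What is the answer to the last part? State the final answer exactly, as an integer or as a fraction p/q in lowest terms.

871

Step 1: cross terms: (13*2 - 22*5)=-84, (22*18 - 13*2)=370, (13*5 - 13*18)=-169; twice the area = |117| = 117; area = 117/2; answer 117/2
Step 2: B1 = 117/2; threaded value p + q = 119; d = 14048; 14048 = 2^5 * 439; sigma = (1 + 2 + 4 + 8 + 16 + 32) * (1 + 439) = 63 * 440 = 27720; answer 27720
Step 3: B2 = 27720; r = 9; f(2) = -1*(41) + 1*(9) = -32; iterating: f(2)=-32, f(3)=73, f(4)=-105, f(5)=178, f(6)=-283, f(7)=461, f(8)=-744, f(9)=1205, f(10)=-1949, f(11)=3154, f(12)=-5103, f(13)=8257; answer 8257
Step 4: B3 = 8257; w = 8257; squarings mod 1166: 129^1=129, 129^2=317, 129^4=213, 129^8=1061, 129^16=531, 129^32=955, 129^64=213, 129^128=1061, 129^256=531, 129^512=955, 129^1024=213, 129^2048=1061, 129^4096=531, 129^8192=955; 129^8257 = 129^1 * 129^64 * 129^8192 = 871 (mod 1166); answer 871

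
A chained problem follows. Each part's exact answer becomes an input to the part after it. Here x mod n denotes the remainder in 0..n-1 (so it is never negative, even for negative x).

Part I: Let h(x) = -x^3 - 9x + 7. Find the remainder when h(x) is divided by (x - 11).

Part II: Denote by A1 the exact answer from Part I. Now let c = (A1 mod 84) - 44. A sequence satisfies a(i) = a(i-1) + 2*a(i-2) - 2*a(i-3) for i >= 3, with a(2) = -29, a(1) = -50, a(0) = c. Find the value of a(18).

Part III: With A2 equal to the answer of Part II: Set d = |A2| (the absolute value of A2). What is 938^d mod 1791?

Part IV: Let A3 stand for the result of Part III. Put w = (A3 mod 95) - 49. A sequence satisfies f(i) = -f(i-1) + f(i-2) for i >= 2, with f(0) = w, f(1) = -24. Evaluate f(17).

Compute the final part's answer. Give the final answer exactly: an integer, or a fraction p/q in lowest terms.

-81756

Part I: remainder = value at the root: -1*(11)^3 - 9*(11)^1 + 7 = (-1331) + (-99) + (7) = -1423; answer -1423
Part II: A1 = -1423; c = -39; a(3) = 1*(-29) + 2*(-50) - 2*(-39) = -51; iterating: a(3)=-51, a(4)=-9, a(5)=-53, a(6)=31, a(7)=-57, a(8)=111, a(9)=-65, a(10)=271, a(11)=-81, a(12)=591, a(13)=-113, a(14)=1231, a(15)=-177, a(16)=2511, a(17)=-305, a(18)=5071; answer 5071
Part III: A2 = 5071; d = 5071; squarings mod 1791: 938^1=938, 938^2=463, 938^4=1240, 938^8=922, 938^16=1150, 938^32=742, 938^64=727, 938^128=184, 938^256=1618, 938^512=1273, 938^1024=1465, 938^2048=607, 938^4096=1294; 938^5071 = 938^1 * 938^2 * 938^4 * 938^8 * 938^64 * 938^128 * 938^256 * 938^512 * 938^4096 = 1613 (mod 1791); answer 1613
Part IV: A3 = 1613; w = 44; f(2) = -1*(-24) + 1*(44) = 68; iterating: f(2)=68, f(3)=-92, f(4)=160, f(5)=-252, f(6)=412, f(7)=-664, f(8)=1076, f(9)=-1740, f(10)=2816, f(11)=-4556, f(12)=7372, f(13)=-11928, f(14)=19300, f(15)=-31228, f(16)=50528, f(17)=-81756; answer -81756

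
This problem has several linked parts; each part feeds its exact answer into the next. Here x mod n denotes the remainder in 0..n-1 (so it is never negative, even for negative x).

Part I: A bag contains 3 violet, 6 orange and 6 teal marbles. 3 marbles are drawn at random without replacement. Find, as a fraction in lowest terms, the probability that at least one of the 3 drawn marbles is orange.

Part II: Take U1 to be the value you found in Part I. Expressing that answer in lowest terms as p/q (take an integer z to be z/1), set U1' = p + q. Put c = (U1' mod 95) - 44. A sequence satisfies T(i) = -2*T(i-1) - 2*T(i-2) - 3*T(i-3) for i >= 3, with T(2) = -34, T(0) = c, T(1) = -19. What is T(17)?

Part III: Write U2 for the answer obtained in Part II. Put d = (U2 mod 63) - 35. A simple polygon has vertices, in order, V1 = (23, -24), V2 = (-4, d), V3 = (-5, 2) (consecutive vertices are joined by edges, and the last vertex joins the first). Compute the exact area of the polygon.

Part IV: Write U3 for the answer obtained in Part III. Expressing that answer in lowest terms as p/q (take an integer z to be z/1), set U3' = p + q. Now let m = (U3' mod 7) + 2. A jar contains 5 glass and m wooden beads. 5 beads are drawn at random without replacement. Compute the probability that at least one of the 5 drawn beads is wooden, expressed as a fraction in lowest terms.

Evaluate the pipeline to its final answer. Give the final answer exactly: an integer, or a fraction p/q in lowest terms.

Part I: total draws C(15,3) = 455; complement C(9,3) = 84; favorable 455 - 84 = 371; P = 53/65; answer 53/65
Part II: U1 = 53/65; threaded value p + q = 118; c = -21; T(3) = -2*(-34) - 2*(-19) - 3*(-21) = 169; iterating: T(3)=169, T(4)=-213, T(5)=190, T(6)=-461, T(7)=1181, T(8)=-2010, T(9)=3041, T(10)=-5605, T(11)=11158, T(12)=-20229, T(13)=34957, T(14)=-62930, T(15)=116633, T(16)=-212277, T(17)=380078; answer 380078
Part III: U2 = 380078; d = 27; cross terms: (23*27 - -4*-24)=525, (-4*2 - -5*27)=127, (-5*-24 - 23*2)=74; twice the area = |726| = 726; area = 363; answer 363
Part IV: U3 = 363; threaded value p + q = 364; m = 2; total draws C(7,5) = 21; complement C(5,5) = 1; favorable 21 - 1 = 20; P = 20/21; answer 20/21

20/21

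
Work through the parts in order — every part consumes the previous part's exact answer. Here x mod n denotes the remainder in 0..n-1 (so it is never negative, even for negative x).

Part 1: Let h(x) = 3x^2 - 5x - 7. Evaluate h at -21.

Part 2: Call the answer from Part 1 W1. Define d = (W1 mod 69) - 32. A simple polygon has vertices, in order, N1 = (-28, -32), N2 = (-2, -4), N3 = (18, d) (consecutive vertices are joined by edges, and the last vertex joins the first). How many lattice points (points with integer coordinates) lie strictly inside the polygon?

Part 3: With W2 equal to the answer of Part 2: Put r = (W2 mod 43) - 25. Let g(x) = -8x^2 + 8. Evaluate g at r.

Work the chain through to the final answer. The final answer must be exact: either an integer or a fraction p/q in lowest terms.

0

Part 1: 3*(-21)^2 - 5*(-21)^1 - 7 = (1323) + (105) + (-7) = 1421; answer 1421
Part 2: W1 = 1421; d = 9; cross terms: (-28*-4 - -2*-32)=48, (-2*9 - 18*-4)=54, (18*-32 - -28*9)=-324; twice the area = |-222| = 222; area = 111; boundary points = 2 + 1 + 1 = 4; strictly interior points = area - boundary/2 + 1 = 110; answer 110
Part 3: W2 = 110; r = -1; -8*(-1)^2 + 8 = (-8) + (8) = 0; answer 0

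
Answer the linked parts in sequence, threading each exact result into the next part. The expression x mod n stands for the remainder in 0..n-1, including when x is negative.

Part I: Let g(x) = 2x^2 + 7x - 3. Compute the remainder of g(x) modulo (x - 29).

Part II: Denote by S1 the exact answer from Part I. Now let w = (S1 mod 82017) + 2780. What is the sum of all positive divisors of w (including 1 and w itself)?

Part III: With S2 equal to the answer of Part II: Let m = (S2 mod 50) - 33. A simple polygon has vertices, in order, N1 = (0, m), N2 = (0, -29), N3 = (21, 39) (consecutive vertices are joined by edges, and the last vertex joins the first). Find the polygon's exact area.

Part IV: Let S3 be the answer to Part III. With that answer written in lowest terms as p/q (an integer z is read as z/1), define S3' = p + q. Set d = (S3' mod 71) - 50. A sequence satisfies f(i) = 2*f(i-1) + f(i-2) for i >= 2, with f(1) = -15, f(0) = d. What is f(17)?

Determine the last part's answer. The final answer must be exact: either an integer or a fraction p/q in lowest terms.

Part I: remainder = value at the root: 2*(29)^2 + 7*(29)^1 - 3 = (1682) + (203) + (-3) = 1882; answer 1882
Part II: S1 = 1882; w = 4662; 4662 = 2 * 3^2 * 7 * 37; sigma = (1 + 2) * (1 + 3 + 9) * (1 + 7) * (1 + 37) = 3 * 13 * 8 * 38 = 11856; answer 11856
Part III: S2 = 11856; m = -27; cross terms: (0*-29 - 0*-27)=0, (0*39 - 21*-29)=609, (21*-27 - 0*39)=-567; twice the area = |42| = 42; area = 21; answer 21
Part IV: S3 = 21; threaded value p + q = 22; d = -28; f(2) = 2*(-15) + 1*(-28) = -58; iterating: f(2)=-58, f(3)=-131, f(4)=-320, f(5)=-771, f(6)=-1862, f(7)=-4495, f(8)=-10852, f(9)=-26199, f(10)=-63250, f(11)=-152699, f(12)=-368648, f(13)=-889995, f(14)=-2148638, f(15)=-5187271, f(16)=-12523180, f(17)=-30233631; answer -30233631

-30233631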